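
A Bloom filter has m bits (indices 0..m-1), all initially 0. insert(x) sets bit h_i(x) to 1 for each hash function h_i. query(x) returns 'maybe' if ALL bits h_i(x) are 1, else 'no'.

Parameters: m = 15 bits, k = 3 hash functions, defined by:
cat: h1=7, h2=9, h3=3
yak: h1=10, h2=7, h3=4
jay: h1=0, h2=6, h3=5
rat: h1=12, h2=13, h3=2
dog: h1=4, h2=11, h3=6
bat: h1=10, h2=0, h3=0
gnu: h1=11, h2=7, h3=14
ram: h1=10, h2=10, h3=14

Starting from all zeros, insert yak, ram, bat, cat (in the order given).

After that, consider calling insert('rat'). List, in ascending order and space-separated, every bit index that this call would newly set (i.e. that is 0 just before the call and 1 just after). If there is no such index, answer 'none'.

Answer: 2 12 13

Derivation:
Start: bits=000000000000000
After insert 'yak': sets bits 4 7 10 -> bits=000010010010000
After insert 'ram': sets bits 10 14 -> bits=000010010010001
After insert 'bat': sets bits 0 10 -> bits=100010010010001
After insert 'cat': sets bits 3 7 9 -> bits=100110010110001
insert 'rat' would touch bits 2 12 13; currently bit2=0, bit12=0, bit13=0
Bits that are 0 among those (would change 0->1): 2 12 13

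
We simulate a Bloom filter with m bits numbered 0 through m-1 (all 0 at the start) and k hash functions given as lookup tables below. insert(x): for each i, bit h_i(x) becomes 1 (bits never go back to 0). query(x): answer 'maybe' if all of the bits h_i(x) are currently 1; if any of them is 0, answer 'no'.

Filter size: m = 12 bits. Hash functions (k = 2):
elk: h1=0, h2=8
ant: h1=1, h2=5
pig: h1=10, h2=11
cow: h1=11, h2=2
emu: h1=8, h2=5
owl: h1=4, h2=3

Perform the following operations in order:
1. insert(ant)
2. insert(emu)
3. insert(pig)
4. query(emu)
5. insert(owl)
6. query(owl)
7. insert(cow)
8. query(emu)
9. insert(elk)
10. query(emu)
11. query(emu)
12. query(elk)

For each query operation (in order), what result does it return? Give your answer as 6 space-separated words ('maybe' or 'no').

Answer: maybe maybe maybe maybe maybe maybe

Derivation:
Start: bits=000000000000
Op 1: insert ant -> sets bits 1 5 -> bits=010001000000
Op 2: insert emu -> sets bits 5 8 -> bits=010001001000
Op 3: insert pig -> sets bits 10 11 -> bits=010001001011
Op 4: query emu -> checks bit5=1, bit8=1 (all 1) -> maybe
Op 5: insert owl -> sets bits 3 4 -> bits=010111001011
Op 6: query owl -> checks bit3=1, bit4=1 (all 1) -> maybe
Op 7: insert cow -> sets bits 2 11 -> bits=011111001011
Op 8: query emu -> checks bit5=1, bit8=1 (all 1) -> maybe
Op 9: insert elk -> sets bits 0 8 -> bits=111111001011
Op 10: query emu -> checks bit5=1, bit8=1 (all 1) -> maybe
Op 11: query emu -> checks bit5=1, bit8=1 (all 1) -> maybe
Op 12: query elk -> checks bit0=1, bit8=1 (all 1) -> maybe
Query results in order: maybe maybe maybe maybe maybe maybe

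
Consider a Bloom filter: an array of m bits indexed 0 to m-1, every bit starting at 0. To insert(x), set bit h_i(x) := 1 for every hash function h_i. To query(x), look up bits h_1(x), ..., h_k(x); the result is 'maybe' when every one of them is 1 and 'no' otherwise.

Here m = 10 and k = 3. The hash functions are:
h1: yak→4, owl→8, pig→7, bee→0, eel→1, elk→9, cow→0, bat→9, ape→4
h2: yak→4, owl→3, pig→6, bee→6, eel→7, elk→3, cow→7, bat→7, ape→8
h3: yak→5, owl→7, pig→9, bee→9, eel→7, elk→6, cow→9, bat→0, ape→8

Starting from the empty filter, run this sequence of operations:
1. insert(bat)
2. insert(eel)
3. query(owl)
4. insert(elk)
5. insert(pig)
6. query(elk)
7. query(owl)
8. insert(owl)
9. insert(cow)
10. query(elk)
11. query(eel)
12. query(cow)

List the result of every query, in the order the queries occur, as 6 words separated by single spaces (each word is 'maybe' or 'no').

Answer: no maybe no maybe maybe maybe

Derivation:
Start: bits=0000000000
Op 1: insert bat -> sets bits 0 7 9 -> bits=1000000101
Op 2: insert eel -> sets bits 1 7 -> bits=1100000101
Op 3: query owl -> checks bit3=0, bit7=1, bit8=0 (has a 0) -> no
Op 4: insert elk -> sets bits 3 6 9 -> bits=1101001101
Op 5: insert pig -> sets bits 6 7 9 -> bits=1101001101
Op 6: query elk -> checks bit3=1, bit6=1, bit9=1 (all 1) -> maybe
Op 7: query owl -> checks bit3=1, bit7=1, bit8=0 (has a 0) -> no
Op 8: insert owl -> sets bits 3 7 8 -> bits=1101001111
Op 9: insert cow -> sets bits 0 7 9 -> bits=1101001111
Op 10: query elk -> checks bit3=1, bit6=1, bit9=1 (all 1) -> maybe
Op 11: query eel -> checks bit1=1, bit7=1 (all 1) -> maybe
Op 12: query cow -> checks bit0=1, bit7=1, bit9=1 (all 1) -> maybe
Query results in order: no maybe no maybe maybe maybe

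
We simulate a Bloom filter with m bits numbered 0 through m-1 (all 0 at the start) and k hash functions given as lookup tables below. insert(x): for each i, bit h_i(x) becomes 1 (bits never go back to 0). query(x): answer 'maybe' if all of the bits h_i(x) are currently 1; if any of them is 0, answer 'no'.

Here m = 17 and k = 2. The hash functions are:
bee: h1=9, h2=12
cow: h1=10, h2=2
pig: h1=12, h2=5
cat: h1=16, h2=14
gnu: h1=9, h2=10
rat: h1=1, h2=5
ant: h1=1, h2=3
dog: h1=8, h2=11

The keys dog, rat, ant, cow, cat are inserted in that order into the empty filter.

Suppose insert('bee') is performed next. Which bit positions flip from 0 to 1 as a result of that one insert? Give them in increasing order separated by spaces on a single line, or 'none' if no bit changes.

Answer: 9 12

Derivation:
Start: bits=00000000000000000
After insert 'dog': sets bits 8 11 -> bits=00000000100100000
After insert 'rat': sets bits 1 5 -> bits=01000100100100000
After insert 'ant': sets bits 1 3 -> bits=01010100100100000
After insert 'cow': sets bits 2 10 -> bits=01110100101100000
After insert 'cat': sets bits 14 16 -> bits=01110100101100101
insert 'bee' would touch bits 9 12; currently bit9=0, bit12=0
Bits that are 0 among those (would change 0->1): 9 12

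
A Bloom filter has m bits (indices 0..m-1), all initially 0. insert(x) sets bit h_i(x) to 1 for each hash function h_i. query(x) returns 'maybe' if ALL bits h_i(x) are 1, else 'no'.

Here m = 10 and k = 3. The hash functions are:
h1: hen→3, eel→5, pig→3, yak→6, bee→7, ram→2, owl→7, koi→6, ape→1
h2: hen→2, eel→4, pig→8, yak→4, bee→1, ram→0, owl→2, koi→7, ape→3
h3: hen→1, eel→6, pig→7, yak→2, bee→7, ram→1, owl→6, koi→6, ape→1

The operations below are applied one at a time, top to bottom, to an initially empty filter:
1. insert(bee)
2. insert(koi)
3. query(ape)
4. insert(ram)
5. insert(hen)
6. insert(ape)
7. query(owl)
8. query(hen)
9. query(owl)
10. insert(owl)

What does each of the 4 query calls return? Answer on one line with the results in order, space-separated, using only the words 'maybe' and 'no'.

Start: bits=0000000000
Op 1: insert bee -> sets bits 1 7 -> bits=0100000100
Op 2: insert koi -> sets bits 6 7 -> bits=0100001100
Op 3: query ape -> checks bit1=1, bit3=0 (has a 0) -> no
Op 4: insert ram -> sets bits 0 1 2 -> bits=1110001100
Op 5: insert hen -> sets bits 1 2 3 -> bits=1111001100
Op 6: insert ape -> sets bits 1 3 -> bits=1111001100
Op 7: query owl -> checks bit2=1, bit6=1, bit7=1 (all 1) -> maybe
Op 8: query hen -> checks bit1=1, bit2=1, bit3=1 (all 1) -> maybe
Op 9: query owl -> checks bit2=1, bit6=1, bit7=1 (all 1) -> maybe
Op 10: insert owl -> sets bits 2 6 7 -> bits=1111001100
Query results in order: no maybe maybe maybe

Answer: no maybe maybe maybe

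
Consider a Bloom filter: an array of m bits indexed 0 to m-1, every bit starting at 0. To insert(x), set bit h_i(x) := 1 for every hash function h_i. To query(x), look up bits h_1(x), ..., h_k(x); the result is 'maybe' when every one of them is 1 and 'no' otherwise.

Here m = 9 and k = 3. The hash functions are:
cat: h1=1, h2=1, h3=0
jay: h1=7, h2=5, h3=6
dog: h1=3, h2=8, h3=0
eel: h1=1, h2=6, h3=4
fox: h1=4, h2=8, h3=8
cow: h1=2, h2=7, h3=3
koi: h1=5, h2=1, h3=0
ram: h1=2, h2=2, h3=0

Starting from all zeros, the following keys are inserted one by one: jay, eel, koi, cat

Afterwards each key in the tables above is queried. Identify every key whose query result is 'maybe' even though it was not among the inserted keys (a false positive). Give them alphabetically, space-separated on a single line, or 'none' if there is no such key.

Answer: none

Derivation:
Start: bits=000000000
After insert 'jay': sets bits 5 6 7 -> bits=000001110
After insert 'eel': sets bits 1 4 6 -> bits=010011110
After insert 'koi': sets bits 0 1 5 -> bits=110011110
After insert 'cat': sets bits 0 1 -> bits=110011110
Not inserted: cow dog fox ram — query each against bits=110011110:
query cow: checks bit2=0, bit3=0, bit7=1 (has a 0) -> no => not a false positive
query dog: checks bit0=1, bit3=0, bit8=0 (has a 0) -> no => not a false positive
query fox: checks bit4=1, bit8=0 (has a 0) -> no => not a false positive
query ram: checks bit0=1, bit2=0 (has a 0) -> no => not a false positive
False positives (alphabetical): none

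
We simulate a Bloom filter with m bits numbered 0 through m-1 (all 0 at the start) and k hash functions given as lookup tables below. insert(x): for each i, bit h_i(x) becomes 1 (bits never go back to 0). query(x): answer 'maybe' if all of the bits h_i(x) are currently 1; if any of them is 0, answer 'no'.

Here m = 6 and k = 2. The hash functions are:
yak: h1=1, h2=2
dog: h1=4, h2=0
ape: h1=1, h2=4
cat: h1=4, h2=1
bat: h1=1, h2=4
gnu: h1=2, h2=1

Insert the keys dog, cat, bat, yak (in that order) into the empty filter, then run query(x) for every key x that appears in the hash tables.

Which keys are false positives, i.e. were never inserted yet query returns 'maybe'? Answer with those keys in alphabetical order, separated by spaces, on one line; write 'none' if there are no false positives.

Answer: ape gnu

Derivation:
Start: bits=000000
After insert 'dog': sets bits 0 4 -> bits=100010
After insert 'cat': sets bits 1 4 -> bits=110010
After insert 'bat': sets bits 1 4 -> bits=110010
After insert 'yak': sets bits 1 2 -> bits=111010
Not inserted: ape gnu — query each against bits=111010:
query ape: checks bit1=1, bit4=1 (all 1) -> maybe => FALSE POSITIVE
query gnu: checks bit1=1, bit2=1 (all 1) -> maybe => FALSE POSITIVE
False positives (alphabetical): ape gnu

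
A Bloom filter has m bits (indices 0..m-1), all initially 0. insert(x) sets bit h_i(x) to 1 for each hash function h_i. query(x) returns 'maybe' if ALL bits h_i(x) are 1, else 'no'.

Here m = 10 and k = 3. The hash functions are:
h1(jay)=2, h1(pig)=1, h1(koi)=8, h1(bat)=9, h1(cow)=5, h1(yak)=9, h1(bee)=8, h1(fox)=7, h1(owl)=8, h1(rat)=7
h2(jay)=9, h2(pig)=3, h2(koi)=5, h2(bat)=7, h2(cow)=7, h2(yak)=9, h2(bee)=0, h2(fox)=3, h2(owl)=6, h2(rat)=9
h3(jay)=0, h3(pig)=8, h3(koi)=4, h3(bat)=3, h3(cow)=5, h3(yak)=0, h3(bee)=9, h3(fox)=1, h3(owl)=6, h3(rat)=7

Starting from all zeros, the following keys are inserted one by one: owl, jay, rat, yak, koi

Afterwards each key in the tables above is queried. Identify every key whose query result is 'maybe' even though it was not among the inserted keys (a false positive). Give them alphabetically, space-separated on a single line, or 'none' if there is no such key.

Start: bits=0000000000
After insert 'owl': sets bits 6 8 -> bits=0000001010
After insert 'jay': sets bits 0 2 9 -> bits=1010001011
After insert 'rat': sets bits 7 9 -> bits=1010001111
After insert 'yak': sets bits 0 9 -> bits=1010001111
After insert 'koi': sets bits 4 5 8 -> bits=1010111111
Not inserted: bat bee cow fox pig — query each against bits=1010111111:
query bat: checks bit3=0, bit7=1, bit9=1 (has a 0) -> no => not a false positive
query bee: checks bit0=1, bit8=1, bit9=1 (all 1) -> maybe => FALSE POSITIVE
query cow: checks bit5=1, bit7=1 (all 1) -> maybe => FALSE POSITIVE
query fox: checks bit1=0, bit3=0, bit7=1 (has a 0) -> no => not a false positive
query pig: checks bit1=0, bit3=0, bit8=1 (has a 0) -> no => not a false positive
False positives (alphabetical): bee cow

Answer: bee cow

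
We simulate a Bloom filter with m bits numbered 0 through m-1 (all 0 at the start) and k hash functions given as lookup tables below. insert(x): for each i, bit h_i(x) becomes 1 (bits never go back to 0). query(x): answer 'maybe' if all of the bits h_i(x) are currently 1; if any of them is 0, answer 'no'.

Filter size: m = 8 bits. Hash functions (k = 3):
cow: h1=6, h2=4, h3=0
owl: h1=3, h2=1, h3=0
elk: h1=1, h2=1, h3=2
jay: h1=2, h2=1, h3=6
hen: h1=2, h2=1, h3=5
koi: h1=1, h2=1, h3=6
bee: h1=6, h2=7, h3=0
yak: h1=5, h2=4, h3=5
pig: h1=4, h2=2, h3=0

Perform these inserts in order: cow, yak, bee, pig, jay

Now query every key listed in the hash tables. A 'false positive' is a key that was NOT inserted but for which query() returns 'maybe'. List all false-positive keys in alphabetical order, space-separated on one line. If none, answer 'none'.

Answer: elk hen koi

Derivation:
Start: bits=00000000
After insert 'cow': sets bits 0 4 6 -> bits=10001010
After insert 'yak': sets bits 4 5 -> bits=10001110
After insert 'bee': sets bits 0 6 7 -> bits=10001111
After insert 'pig': sets bits 0 2 4 -> bits=10101111
After insert 'jay': sets bits 1 2 6 -> bits=11101111
Not inserted: elk hen koi owl — query each against bits=11101111:
query elk: checks bit1=1, bit2=1 (all 1) -> maybe => FALSE POSITIVE
query hen: checks bit1=1, bit2=1, bit5=1 (all 1) -> maybe => FALSE POSITIVE
query koi: checks bit1=1, bit6=1 (all 1) -> maybe => FALSE POSITIVE
query owl: checks bit0=1, bit1=1, bit3=0 (has a 0) -> no => not a false positive
False positives (alphabetical): elk hen koi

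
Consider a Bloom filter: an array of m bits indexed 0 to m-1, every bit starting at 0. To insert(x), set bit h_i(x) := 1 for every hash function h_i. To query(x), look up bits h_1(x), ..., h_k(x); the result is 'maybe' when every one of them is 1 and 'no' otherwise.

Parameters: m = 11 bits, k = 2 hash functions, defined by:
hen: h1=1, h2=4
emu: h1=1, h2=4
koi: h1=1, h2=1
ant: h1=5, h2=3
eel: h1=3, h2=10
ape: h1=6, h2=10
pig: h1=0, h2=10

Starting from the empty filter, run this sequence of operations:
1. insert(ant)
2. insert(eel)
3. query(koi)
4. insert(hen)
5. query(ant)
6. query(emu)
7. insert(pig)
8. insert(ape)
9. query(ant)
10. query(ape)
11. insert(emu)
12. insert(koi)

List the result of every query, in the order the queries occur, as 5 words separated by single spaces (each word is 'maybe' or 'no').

Start: bits=00000000000
Op 1: insert ant -> sets bits 3 5 -> bits=00010100000
Op 2: insert eel -> sets bits 3 10 -> bits=00010100001
Op 3: query koi -> checks bit1=0 (has a 0) -> no
Op 4: insert hen -> sets bits 1 4 -> bits=01011100001
Op 5: query ant -> checks bit3=1, bit5=1 (all 1) -> maybe
Op 6: query emu -> checks bit1=1, bit4=1 (all 1) -> maybe
Op 7: insert pig -> sets bits 0 10 -> bits=11011100001
Op 8: insert ape -> sets bits 6 10 -> bits=11011110001
Op 9: query ant -> checks bit3=1, bit5=1 (all 1) -> maybe
Op 10: query ape -> checks bit6=1, bit10=1 (all 1) -> maybe
Op 11: insert emu -> sets bits 1 4 -> bits=11011110001
Op 12: insert koi -> sets bits 1 -> bits=11011110001
Query results in order: no maybe maybe maybe maybe

Answer: no maybe maybe maybe maybe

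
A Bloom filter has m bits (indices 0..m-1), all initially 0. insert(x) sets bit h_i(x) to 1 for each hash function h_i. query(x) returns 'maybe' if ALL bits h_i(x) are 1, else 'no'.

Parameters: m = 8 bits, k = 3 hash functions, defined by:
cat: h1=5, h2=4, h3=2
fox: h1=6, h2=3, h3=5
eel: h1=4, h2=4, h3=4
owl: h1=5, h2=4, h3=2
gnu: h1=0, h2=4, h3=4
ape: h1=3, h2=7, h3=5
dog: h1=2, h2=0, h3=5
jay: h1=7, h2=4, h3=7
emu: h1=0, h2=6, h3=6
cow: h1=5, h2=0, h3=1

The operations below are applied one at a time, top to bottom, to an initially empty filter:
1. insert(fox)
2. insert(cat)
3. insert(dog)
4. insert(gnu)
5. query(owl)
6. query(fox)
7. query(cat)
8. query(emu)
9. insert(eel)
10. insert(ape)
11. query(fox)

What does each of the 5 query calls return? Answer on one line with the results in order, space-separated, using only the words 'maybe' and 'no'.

Start: bits=00000000
Op 1: insert fox -> sets bits 3 5 6 -> bits=00010110
Op 2: insert cat -> sets bits 2 4 5 -> bits=00111110
Op 3: insert dog -> sets bits 0 2 5 -> bits=10111110
Op 4: insert gnu -> sets bits 0 4 -> bits=10111110
Op 5: query owl -> checks bit2=1, bit4=1, bit5=1 (all 1) -> maybe
Op 6: query fox -> checks bit3=1, bit5=1, bit6=1 (all 1) -> maybe
Op 7: query cat -> checks bit2=1, bit4=1, bit5=1 (all 1) -> maybe
Op 8: query emu -> checks bit0=1, bit6=1 (all 1) -> maybe
Op 9: insert eel -> sets bits 4 -> bits=10111110
Op 10: insert ape -> sets bits 3 5 7 -> bits=10111111
Op 11: query fox -> checks bit3=1, bit5=1, bit6=1 (all 1) -> maybe
Query results in order: maybe maybe maybe maybe maybe

Answer: maybe maybe maybe maybe maybe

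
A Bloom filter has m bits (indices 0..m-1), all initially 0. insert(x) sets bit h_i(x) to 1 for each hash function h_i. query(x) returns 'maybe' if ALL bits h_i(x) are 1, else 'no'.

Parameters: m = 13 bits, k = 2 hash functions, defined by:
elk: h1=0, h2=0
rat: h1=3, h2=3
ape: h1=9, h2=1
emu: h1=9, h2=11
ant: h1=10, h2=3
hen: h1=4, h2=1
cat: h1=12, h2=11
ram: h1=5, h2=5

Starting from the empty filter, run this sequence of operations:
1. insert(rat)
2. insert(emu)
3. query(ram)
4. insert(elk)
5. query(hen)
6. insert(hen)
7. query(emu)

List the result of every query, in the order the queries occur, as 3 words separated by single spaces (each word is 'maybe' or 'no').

Answer: no no maybe

Derivation:
Start: bits=0000000000000
Op 1: insert rat -> sets bits 3 -> bits=0001000000000
Op 2: insert emu -> sets bits 9 11 -> bits=0001000001010
Op 3: query ram -> checks bit5=0 (has a 0) -> no
Op 4: insert elk -> sets bits 0 -> bits=1001000001010
Op 5: query hen -> checks bit1=0, bit4=0 (has a 0) -> no
Op 6: insert hen -> sets bits 1 4 -> bits=1101100001010
Op 7: query emu -> checks bit9=1, bit11=1 (all 1) -> maybe
Query results in order: no no maybe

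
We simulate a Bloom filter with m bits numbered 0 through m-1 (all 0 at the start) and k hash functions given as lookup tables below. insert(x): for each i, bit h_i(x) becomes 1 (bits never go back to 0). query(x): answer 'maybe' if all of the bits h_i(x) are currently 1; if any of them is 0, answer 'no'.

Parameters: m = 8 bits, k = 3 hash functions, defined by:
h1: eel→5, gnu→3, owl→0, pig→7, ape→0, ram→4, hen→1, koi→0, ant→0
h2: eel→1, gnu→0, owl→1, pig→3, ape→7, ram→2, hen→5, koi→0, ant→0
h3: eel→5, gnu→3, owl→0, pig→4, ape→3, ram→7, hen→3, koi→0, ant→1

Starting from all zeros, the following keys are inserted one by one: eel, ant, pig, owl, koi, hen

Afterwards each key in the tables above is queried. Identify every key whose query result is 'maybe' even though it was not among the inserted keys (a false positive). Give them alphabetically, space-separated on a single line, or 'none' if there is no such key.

Answer: ape gnu

Derivation:
Start: bits=00000000
After insert 'eel': sets bits 1 5 -> bits=01000100
After insert 'ant': sets bits 0 1 -> bits=11000100
After insert 'pig': sets bits 3 4 7 -> bits=11011101
After insert 'owl': sets bits 0 1 -> bits=11011101
After insert 'koi': sets bits 0 -> bits=11011101
After insert 'hen': sets bits 1 3 5 -> bits=11011101
Not inserted: ape gnu ram — query each against bits=11011101:
query ape: checks bit0=1, bit3=1, bit7=1 (all 1) -> maybe => FALSE POSITIVE
query gnu: checks bit0=1, bit3=1 (all 1) -> maybe => FALSE POSITIVE
query ram: checks bit2=0, bit4=1, bit7=1 (has a 0) -> no => not a false positive
False positives (alphabetical): ape gnu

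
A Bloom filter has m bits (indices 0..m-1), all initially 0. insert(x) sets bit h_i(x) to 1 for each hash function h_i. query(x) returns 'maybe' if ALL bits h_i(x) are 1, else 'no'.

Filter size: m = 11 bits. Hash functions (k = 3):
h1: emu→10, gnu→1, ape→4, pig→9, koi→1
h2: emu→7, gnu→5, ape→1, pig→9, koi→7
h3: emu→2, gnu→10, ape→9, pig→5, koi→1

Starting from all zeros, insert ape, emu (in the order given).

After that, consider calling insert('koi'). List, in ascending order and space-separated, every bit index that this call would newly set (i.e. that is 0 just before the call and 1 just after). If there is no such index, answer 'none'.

Answer: none

Derivation:
Start: bits=00000000000
After insert 'ape': sets bits 1 4 9 -> bits=01001000010
After insert 'emu': sets bits 2 7 10 -> bits=01101001011
insert 'koi' would touch bits 1 7; currently bit1=1, bit7=1
Bits that are 0 among those (would change 0->1): none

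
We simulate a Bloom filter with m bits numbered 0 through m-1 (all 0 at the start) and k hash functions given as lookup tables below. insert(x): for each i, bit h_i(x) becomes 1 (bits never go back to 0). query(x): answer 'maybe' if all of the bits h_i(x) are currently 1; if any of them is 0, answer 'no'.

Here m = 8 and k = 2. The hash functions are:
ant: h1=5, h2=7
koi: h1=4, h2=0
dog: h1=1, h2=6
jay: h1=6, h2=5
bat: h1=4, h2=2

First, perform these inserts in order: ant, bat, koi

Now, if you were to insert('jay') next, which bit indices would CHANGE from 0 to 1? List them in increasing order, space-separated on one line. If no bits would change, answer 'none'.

Start: bits=00000000
After insert 'ant': sets bits 5 7 -> bits=00000101
After insert 'bat': sets bits 2 4 -> bits=00101101
After insert 'koi': sets bits 0 4 -> bits=10101101
insert 'jay' would touch bits 5 6; currently bit5=1, bit6=0
Bits that are 0 among those (would change 0->1): 6

Answer: 6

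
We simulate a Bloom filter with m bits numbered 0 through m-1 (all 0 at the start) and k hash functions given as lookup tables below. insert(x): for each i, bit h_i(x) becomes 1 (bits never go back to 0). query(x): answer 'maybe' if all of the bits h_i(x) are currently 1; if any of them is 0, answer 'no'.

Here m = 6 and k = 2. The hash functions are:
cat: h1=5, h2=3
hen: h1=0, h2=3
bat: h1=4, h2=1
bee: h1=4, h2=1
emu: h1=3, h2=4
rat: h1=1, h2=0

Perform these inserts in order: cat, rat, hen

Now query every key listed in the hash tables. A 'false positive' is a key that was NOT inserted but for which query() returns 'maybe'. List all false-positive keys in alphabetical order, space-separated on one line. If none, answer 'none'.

Answer: none

Derivation:
Start: bits=000000
After insert 'cat': sets bits 3 5 -> bits=000101
After insert 'rat': sets bits 0 1 -> bits=110101
After insert 'hen': sets bits 0 3 -> bits=110101
Not inserted: bat bee emu — query each against bits=110101:
query bat: checks bit1=1, bit4=0 (has a 0) -> no => not a false positive
query bee: checks bit1=1, bit4=0 (has a 0) -> no => not a false positive
query emu: checks bit3=1, bit4=0 (has a 0) -> no => not a false positive
False positives (alphabetical): none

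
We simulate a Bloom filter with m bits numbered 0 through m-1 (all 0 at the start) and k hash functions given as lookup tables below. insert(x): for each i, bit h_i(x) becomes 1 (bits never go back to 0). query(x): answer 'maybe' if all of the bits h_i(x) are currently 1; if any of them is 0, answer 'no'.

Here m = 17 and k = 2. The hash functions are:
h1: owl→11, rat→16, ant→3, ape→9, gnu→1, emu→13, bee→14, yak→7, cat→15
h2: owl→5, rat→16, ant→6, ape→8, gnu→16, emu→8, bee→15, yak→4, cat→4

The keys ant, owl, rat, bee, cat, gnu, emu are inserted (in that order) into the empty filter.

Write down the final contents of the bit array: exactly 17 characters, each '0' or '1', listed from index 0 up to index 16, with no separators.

Answer: 01011110100101111

Derivation:
Start: bits=00000000000000000
After insert 'ant': sets bits 3 6 -> bits=00010010000000000
After insert 'owl': sets bits 5 11 -> bits=00010110000100000
After insert 'rat': sets bits 16 -> bits=00010110000100001
After insert 'bee': sets bits 14 15 -> bits=00010110000100111
After insert 'cat': sets bits 4 15 -> bits=00011110000100111
After insert 'gnu': sets bits 1 16 -> bits=01011110000100111
After insert 'emu': sets bits 8 13 -> bits=01011110100101111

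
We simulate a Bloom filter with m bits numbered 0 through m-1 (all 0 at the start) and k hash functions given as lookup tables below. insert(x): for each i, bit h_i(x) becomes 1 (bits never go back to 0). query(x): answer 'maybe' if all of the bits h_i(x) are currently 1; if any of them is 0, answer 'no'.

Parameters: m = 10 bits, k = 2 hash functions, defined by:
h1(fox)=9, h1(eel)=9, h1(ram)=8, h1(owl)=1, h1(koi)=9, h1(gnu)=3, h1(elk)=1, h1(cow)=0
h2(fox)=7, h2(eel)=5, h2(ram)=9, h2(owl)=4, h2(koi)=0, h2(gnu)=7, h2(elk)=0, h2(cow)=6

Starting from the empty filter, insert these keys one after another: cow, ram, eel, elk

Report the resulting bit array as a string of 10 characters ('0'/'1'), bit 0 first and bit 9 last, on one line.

Answer: 1100011011

Derivation:
Start: bits=0000000000
After insert 'cow': sets bits 0 6 -> bits=1000001000
After insert 'ram': sets bits 8 9 -> bits=1000001011
After insert 'eel': sets bits 5 9 -> bits=1000011011
After insert 'elk': sets bits 0 1 -> bits=1100011011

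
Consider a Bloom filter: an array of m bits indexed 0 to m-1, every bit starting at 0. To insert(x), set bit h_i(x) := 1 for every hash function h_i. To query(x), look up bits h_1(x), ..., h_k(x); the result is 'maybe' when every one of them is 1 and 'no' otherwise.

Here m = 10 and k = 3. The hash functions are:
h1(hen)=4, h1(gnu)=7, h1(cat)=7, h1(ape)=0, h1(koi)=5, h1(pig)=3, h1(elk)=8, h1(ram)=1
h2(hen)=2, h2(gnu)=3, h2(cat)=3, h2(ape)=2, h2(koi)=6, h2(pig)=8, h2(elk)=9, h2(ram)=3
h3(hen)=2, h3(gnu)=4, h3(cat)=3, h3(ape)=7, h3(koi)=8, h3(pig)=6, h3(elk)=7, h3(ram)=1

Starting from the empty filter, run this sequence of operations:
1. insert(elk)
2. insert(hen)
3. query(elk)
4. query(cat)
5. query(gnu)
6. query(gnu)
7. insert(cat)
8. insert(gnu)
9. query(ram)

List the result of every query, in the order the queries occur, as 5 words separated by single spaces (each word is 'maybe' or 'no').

Start: bits=0000000000
Op 1: insert elk -> sets bits 7 8 9 -> bits=0000000111
Op 2: insert hen -> sets bits 2 4 -> bits=0010100111
Op 3: query elk -> checks bit7=1, bit8=1, bit9=1 (all 1) -> maybe
Op 4: query cat -> checks bit3=0, bit7=1 (has a 0) -> no
Op 5: query gnu -> checks bit3=0, bit4=1, bit7=1 (has a 0) -> no
Op 6: query gnu -> checks bit3=0, bit4=1, bit7=1 (has a 0) -> no
Op 7: insert cat -> sets bits 3 7 -> bits=0011100111
Op 8: insert gnu -> sets bits 3 4 7 -> bits=0011100111
Op 9: query ram -> checks bit1=0, bit3=1 (has a 0) -> no
Query results in order: maybe no no no no

Answer: maybe no no no no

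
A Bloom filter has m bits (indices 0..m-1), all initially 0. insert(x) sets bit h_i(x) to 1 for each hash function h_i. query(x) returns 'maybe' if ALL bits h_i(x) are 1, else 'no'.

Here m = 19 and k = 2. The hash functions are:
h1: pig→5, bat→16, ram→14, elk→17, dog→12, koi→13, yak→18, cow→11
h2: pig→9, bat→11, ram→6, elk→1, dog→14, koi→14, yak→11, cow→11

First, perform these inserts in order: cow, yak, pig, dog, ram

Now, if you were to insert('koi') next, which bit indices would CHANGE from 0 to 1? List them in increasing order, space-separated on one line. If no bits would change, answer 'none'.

Start: bits=0000000000000000000
After insert 'cow': sets bits 11 -> bits=0000000000010000000
After insert 'yak': sets bits 11 18 -> bits=0000000000010000001
After insert 'pig': sets bits 5 9 -> bits=0000010001010000001
After insert 'dog': sets bits 12 14 -> bits=0000010001011010001
After insert 'ram': sets bits 6 14 -> bits=0000011001011010001
insert 'koi' would touch bits 13 14; currently bit13=0, bit14=1
Bits that are 0 among those (would change 0->1): 13

Answer: 13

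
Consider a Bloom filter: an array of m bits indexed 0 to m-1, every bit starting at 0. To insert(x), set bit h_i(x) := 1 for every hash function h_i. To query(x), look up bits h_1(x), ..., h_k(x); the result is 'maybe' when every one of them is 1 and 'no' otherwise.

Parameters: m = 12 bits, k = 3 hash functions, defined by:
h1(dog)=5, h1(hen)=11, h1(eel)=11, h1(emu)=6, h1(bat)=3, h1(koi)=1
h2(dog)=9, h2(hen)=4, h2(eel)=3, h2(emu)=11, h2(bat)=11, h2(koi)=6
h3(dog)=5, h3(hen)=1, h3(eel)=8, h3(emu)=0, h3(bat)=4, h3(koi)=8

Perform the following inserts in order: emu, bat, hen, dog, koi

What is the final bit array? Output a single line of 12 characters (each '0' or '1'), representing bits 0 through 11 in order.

Answer: 110111101101

Derivation:
Start: bits=000000000000
After insert 'emu': sets bits 0 6 11 -> bits=100000100001
After insert 'bat': sets bits 3 4 11 -> bits=100110100001
After insert 'hen': sets bits 1 4 11 -> bits=110110100001
After insert 'dog': sets bits 5 9 -> bits=110111100101
After insert 'koi': sets bits 1 6 8 -> bits=110111101101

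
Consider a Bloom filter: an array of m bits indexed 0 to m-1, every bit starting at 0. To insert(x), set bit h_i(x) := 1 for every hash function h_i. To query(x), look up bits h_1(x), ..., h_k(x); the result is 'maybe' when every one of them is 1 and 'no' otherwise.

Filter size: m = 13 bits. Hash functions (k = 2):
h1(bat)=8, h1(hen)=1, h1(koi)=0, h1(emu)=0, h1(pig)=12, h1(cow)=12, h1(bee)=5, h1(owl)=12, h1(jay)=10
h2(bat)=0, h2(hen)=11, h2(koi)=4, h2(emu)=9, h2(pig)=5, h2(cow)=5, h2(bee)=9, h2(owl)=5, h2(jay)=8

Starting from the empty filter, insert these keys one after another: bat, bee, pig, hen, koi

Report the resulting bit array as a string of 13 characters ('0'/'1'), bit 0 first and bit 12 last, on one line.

Answer: 1100110011011

Derivation:
Start: bits=0000000000000
After insert 'bat': sets bits 0 8 -> bits=1000000010000
After insert 'bee': sets bits 5 9 -> bits=1000010011000
After insert 'pig': sets bits 5 12 -> bits=1000010011001
After insert 'hen': sets bits 1 11 -> bits=1100010011011
After insert 'koi': sets bits 0 4 -> bits=1100110011011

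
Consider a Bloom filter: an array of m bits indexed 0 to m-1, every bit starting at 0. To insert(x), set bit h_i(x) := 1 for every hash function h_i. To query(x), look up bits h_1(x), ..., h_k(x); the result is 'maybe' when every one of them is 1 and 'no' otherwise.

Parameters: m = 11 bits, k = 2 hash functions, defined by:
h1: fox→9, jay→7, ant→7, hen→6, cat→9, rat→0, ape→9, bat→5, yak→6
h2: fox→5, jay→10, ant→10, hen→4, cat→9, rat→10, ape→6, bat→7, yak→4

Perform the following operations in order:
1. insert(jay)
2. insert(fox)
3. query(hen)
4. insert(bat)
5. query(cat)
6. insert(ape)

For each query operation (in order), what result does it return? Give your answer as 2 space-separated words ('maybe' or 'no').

Start: bits=00000000000
Op 1: insert jay -> sets bits 7 10 -> bits=00000001001
Op 2: insert fox -> sets bits 5 9 -> bits=00000101011
Op 3: query hen -> checks bit4=0, bit6=0 (has a 0) -> no
Op 4: insert bat -> sets bits 5 7 -> bits=00000101011
Op 5: query cat -> checks bit9=1 (all 1) -> maybe
Op 6: insert ape -> sets bits 6 9 -> bits=00000111011
Query results in order: no maybe

Answer: no maybe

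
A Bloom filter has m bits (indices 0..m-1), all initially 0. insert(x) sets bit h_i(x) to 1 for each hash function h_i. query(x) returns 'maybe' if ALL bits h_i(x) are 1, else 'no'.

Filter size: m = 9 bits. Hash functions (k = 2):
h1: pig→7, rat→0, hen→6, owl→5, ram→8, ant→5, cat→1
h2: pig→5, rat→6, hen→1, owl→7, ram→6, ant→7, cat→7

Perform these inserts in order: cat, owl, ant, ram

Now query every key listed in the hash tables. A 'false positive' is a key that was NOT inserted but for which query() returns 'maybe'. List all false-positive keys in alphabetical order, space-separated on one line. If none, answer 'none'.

Start: bits=000000000
After insert 'cat': sets bits 1 7 -> bits=010000010
After insert 'owl': sets bits 5 7 -> bits=010001010
After insert 'ant': sets bits 5 7 -> bits=010001010
After insert 'ram': sets bits 6 8 -> bits=010001111
Not inserted: hen pig rat — query each against bits=010001111:
query hen: checks bit1=1, bit6=1 (all 1) -> maybe => FALSE POSITIVE
query pig: checks bit5=1, bit7=1 (all 1) -> maybe => FALSE POSITIVE
query rat: checks bit0=0, bit6=1 (has a 0) -> no => not a false positive
False positives (alphabetical): hen pig

Answer: hen pig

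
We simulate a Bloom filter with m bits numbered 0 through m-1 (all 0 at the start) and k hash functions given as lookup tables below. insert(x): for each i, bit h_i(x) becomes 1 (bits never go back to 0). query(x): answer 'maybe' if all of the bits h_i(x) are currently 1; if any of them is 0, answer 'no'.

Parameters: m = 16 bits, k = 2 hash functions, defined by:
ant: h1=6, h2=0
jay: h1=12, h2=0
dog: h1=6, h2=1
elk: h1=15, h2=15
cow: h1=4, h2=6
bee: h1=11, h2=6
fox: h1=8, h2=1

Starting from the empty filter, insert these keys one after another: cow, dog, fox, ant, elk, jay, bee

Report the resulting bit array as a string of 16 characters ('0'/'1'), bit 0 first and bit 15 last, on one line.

Answer: 1100101010011001

Derivation:
Start: bits=0000000000000000
After insert 'cow': sets bits 4 6 -> bits=0000101000000000
After insert 'dog': sets bits 1 6 -> bits=0100101000000000
After insert 'fox': sets bits 1 8 -> bits=0100101010000000
After insert 'ant': sets bits 0 6 -> bits=1100101010000000
After insert 'elk': sets bits 15 -> bits=1100101010000001
After insert 'jay': sets bits 0 12 -> bits=1100101010001001
After insert 'bee': sets bits 6 11 -> bits=1100101010011001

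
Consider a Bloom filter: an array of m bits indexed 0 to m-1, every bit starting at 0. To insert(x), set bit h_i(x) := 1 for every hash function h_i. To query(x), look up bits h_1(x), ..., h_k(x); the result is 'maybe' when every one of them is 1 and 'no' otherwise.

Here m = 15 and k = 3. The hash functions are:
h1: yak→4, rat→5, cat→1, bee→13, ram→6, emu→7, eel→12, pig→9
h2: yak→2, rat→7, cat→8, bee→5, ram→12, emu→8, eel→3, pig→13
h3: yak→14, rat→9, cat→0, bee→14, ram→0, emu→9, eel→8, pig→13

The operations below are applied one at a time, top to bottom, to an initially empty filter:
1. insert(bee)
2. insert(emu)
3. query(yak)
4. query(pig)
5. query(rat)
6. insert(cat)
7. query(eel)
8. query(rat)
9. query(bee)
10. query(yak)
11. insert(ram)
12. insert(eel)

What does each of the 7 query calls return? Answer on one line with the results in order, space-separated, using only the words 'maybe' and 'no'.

Answer: no maybe maybe no maybe maybe no

Derivation:
Start: bits=000000000000000
Op 1: insert bee -> sets bits 5 13 14 -> bits=000001000000011
Op 2: insert emu -> sets bits 7 8 9 -> bits=000001011100011
Op 3: query yak -> checks bit2=0, bit4=0, bit14=1 (has a 0) -> no
Op 4: query pig -> checks bit9=1, bit13=1 (all 1) -> maybe
Op 5: query rat -> checks bit5=1, bit7=1, bit9=1 (all 1) -> maybe
Op 6: insert cat -> sets bits 0 1 8 -> bits=110001011100011
Op 7: query eel -> checks bit3=0, bit8=1, bit12=0 (has a 0) -> no
Op 8: query rat -> checks bit5=1, bit7=1, bit9=1 (all 1) -> maybe
Op 9: query bee -> checks bit5=1, bit13=1, bit14=1 (all 1) -> maybe
Op 10: query yak -> checks bit2=0, bit4=0, bit14=1 (has a 0) -> no
Op 11: insert ram -> sets bits 0 6 12 -> bits=110001111100111
Op 12: insert eel -> sets bits 3 8 12 -> bits=110101111100111
Query results in order: no maybe maybe no maybe maybe no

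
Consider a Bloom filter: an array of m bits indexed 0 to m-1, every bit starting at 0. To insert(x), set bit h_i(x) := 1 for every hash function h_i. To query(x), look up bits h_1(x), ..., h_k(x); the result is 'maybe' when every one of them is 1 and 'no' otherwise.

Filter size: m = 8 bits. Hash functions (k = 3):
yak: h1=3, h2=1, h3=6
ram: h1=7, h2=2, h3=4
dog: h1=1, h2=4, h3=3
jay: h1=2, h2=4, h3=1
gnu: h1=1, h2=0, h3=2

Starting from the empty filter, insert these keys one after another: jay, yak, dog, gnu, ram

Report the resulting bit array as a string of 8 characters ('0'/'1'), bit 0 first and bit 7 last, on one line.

Start: bits=00000000
After insert 'jay': sets bits 1 2 4 -> bits=01101000
After insert 'yak': sets bits 1 3 6 -> bits=01111010
After insert 'dog': sets bits 1 3 4 -> bits=01111010
After insert 'gnu': sets bits 0 1 2 -> bits=11111010
After insert 'ram': sets bits 2 4 7 -> bits=11111011

Answer: 11111011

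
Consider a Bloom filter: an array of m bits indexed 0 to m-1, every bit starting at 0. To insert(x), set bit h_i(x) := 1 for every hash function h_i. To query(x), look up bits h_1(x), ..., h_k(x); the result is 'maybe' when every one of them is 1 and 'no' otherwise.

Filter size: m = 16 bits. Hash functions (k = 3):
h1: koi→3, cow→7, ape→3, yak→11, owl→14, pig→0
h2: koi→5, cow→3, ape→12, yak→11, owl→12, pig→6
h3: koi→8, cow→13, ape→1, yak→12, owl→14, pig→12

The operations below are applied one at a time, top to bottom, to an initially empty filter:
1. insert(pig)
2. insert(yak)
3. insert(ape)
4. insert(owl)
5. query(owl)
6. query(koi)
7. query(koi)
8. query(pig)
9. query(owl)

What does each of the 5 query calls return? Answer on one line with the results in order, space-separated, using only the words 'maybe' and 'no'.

Start: bits=0000000000000000
Op 1: insert pig -> sets bits 0 6 12 -> bits=1000001000001000
Op 2: insert yak -> sets bits 11 12 -> bits=1000001000011000
Op 3: insert ape -> sets bits 1 3 12 -> bits=1101001000011000
Op 4: insert owl -> sets bits 12 14 -> bits=1101001000011010
Op 5: query owl -> checks bit12=1, bit14=1 (all 1) -> maybe
Op 6: query koi -> checks bit3=1, bit5=0, bit8=0 (has a 0) -> no
Op 7: query koi -> checks bit3=1, bit5=0, bit8=0 (has a 0) -> no
Op 8: query pig -> checks bit0=1, bit6=1, bit12=1 (all 1) -> maybe
Op 9: query owl -> checks bit12=1, bit14=1 (all 1) -> maybe
Query results in order: maybe no no maybe maybe

Answer: maybe no no maybe maybe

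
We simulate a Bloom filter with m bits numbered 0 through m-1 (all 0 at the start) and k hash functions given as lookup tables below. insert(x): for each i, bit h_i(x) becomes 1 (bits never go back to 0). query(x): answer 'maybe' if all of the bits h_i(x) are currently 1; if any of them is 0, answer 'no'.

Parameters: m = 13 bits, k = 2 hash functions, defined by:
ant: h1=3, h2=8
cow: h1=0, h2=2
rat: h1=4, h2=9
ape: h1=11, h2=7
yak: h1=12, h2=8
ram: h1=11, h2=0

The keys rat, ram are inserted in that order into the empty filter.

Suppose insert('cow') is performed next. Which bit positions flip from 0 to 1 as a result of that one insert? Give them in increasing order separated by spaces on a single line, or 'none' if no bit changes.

Answer: 2

Derivation:
Start: bits=0000000000000
After insert 'rat': sets bits 4 9 -> bits=0000100001000
After insert 'ram': sets bits 0 11 -> bits=1000100001010
insert 'cow' would touch bits 0 2; currently bit0=1, bit2=0
Bits that are 0 among those (would change 0->1): 2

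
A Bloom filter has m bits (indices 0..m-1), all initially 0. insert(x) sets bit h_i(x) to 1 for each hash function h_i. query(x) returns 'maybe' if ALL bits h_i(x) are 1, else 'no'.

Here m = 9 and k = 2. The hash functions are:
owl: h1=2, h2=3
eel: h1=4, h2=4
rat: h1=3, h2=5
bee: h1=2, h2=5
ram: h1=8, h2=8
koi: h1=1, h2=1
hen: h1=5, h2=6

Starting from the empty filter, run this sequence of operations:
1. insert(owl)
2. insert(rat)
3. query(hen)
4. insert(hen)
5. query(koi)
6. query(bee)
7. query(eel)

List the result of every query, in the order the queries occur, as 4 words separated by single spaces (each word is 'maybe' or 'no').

Start: bits=000000000
Op 1: insert owl -> sets bits 2 3 -> bits=001100000
Op 2: insert rat -> sets bits 3 5 -> bits=001101000
Op 3: query hen -> checks bit5=1, bit6=0 (has a 0) -> no
Op 4: insert hen -> sets bits 5 6 -> bits=001101100
Op 5: query koi -> checks bit1=0 (has a 0) -> no
Op 6: query bee -> checks bit2=1, bit5=1 (all 1) -> maybe
Op 7: query eel -> checks bit4=0 (has a 0) -> no
Query results in order: no no maybe no

Answer: no no maybe no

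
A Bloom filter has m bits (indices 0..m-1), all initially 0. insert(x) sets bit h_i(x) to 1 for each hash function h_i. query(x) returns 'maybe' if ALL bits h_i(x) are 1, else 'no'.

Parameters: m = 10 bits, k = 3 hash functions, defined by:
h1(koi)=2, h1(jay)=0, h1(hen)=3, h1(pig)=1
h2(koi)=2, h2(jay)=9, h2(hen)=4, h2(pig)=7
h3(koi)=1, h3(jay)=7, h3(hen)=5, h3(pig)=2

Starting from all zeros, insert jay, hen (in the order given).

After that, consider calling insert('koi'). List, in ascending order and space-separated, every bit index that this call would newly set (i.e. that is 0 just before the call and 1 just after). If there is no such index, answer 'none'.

Answer: 1 2

Derivation:
Start: bits=0000000000
After insert 'jay': sets bits 0 7 9 -> bits=1000000101
After insert 'hen': sets bits 3 4 5 -> bits=1001110101
insert 'koi' would touch bits 1 2; currently bit1=0, bit2=0
Bits that are 0 among those (would change 0->1): 1 2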